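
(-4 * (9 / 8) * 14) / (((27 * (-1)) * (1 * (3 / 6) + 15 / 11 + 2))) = 154 / 255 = 0.60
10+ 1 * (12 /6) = 12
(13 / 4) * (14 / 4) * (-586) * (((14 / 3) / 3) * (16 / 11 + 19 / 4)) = -16984331 / 264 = -64334.59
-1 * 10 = -10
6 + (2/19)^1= 116/19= 6.11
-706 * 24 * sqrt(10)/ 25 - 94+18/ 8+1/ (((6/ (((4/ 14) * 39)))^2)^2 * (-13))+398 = 2932437/ 9604 - 16944 * sqrt(10)/ 25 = -1837.93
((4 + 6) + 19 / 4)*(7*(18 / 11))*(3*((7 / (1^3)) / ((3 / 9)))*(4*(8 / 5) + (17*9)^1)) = 186634287 / 110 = 1696675.34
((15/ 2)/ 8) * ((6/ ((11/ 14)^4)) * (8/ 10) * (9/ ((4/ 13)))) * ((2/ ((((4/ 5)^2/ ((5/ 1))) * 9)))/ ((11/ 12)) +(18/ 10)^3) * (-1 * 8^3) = -27502646266368/ 20131375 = -1366158.36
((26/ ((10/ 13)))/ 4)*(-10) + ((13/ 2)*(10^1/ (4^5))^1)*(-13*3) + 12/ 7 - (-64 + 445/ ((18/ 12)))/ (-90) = -80004023/ 967680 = -82.68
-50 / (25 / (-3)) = 6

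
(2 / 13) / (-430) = -1 / 2795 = -0.00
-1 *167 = -167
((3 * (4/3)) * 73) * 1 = 292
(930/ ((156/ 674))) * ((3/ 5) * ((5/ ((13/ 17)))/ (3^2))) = 887995/ 507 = 1751.47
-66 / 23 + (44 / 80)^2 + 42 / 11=126613 / 101200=1.25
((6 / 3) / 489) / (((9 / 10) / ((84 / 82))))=280 / 60147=0.00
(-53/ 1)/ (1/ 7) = -371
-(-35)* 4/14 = 10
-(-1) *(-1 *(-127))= 127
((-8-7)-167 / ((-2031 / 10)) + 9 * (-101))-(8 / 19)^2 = -676995598 / 733191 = -923.36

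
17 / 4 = 4.25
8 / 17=0.47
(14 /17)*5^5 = 43750 /17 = 2573.53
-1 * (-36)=36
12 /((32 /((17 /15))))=17 /40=0.42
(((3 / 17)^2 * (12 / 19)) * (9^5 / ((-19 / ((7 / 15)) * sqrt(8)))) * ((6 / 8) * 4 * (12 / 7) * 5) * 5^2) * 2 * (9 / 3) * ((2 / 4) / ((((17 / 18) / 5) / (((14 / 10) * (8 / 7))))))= -206624260800 * sqrt(2) / 1773593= -164756.42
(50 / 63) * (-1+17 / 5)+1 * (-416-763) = -24719 / 21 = -1177.10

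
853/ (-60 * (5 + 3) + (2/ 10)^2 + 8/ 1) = -21325/ 11799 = -1.81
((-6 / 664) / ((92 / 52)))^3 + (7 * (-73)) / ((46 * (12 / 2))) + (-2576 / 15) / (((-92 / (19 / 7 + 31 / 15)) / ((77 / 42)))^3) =-50783376815339359229 / 29821029995557080000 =-1.70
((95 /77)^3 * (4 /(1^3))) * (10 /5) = 6859000 /456533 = 15.02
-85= -85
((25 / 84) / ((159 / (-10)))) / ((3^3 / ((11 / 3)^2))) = -0.01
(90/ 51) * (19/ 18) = 95/ 51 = 1.86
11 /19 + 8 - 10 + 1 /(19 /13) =-14 /19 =-0.74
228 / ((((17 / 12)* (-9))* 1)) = -304 / 17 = -17.88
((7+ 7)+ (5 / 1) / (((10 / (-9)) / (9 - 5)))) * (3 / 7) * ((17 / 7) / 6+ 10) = -17.84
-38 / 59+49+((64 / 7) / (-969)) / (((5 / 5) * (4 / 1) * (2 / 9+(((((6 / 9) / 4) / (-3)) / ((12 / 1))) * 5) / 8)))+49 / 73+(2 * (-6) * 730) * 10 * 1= -323128804328072 / 3690750133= -87550.98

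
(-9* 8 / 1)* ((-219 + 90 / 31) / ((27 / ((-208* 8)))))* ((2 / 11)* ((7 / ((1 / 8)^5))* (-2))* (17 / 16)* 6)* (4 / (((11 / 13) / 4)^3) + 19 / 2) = 9089774789383421952 / 41261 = 220299430197606.02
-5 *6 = -30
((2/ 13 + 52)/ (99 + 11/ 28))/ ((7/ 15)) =40680/ 36179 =1.12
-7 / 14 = -0.50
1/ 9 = 0.11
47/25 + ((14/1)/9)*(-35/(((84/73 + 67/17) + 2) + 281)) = 68014778/40221225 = 1.69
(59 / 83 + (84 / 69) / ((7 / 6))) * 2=6698 / 1909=3.51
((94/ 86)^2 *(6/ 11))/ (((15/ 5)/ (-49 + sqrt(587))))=-216482/ 20339 + 4418 *sqrt(587)/ 20339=-5.38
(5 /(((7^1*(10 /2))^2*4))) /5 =1 /4900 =0.00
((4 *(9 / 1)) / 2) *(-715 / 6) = -2145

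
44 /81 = 0.54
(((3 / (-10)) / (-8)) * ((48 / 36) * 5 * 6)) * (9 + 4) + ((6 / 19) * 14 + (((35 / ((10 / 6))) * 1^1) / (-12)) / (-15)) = 27403 / 1140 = 24.04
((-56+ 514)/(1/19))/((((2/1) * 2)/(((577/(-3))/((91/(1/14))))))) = -2510527/7644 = -328.43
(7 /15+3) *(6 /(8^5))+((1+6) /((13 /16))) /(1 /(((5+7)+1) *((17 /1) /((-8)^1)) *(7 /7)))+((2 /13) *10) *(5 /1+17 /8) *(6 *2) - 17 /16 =-28627031 /266240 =-107.52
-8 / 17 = -0.47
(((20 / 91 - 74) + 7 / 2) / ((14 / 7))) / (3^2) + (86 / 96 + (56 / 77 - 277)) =-40256731 / 144144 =-279.28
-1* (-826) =826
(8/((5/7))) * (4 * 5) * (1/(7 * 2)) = 16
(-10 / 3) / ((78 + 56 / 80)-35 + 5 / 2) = -50 / 693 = -0.07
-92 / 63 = -1.46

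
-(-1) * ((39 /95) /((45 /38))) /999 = 26 /74925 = 0.00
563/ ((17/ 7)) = 3941/ 17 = 231.82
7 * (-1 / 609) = -1 / 87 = -0.01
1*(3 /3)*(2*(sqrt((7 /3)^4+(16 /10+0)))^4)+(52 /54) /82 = 13128148513 /6725025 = 1952.13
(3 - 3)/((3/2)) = 0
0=0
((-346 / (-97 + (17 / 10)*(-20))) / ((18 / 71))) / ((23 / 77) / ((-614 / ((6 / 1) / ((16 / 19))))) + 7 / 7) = 4645725392 / 444380427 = 10.45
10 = 10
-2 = -2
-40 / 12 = -10 / 3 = -3.33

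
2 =2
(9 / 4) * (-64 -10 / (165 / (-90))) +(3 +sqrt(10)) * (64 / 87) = -41317 / 319 +64 * sqrt(10) / 87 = -127.19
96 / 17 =5.65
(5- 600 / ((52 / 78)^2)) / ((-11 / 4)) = 5380 / 11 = 489.09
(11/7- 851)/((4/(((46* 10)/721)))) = -683790/5047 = -135.48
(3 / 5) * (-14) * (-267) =11214 / 5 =2242.80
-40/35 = -8/7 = -1.14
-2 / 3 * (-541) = 1082 / 3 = 360.67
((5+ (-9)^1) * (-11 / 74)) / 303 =22 / 11211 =0.00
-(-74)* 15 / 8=555 / 4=138.75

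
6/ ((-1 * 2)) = -3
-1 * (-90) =90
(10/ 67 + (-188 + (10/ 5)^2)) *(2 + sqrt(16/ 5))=-24636/ 67-49272 *sqrt(5)/ 335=-696.58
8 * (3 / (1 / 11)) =264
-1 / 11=-0.09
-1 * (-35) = 35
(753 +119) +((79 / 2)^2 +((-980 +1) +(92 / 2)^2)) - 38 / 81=1156285 / 324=3568.78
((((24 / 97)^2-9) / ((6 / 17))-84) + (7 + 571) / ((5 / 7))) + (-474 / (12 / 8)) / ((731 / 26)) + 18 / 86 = 47378501313 / 68779790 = 688.84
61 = 61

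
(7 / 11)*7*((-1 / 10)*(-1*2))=49 / 55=0.89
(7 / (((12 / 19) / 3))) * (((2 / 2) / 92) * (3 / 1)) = 399 / 368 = 1.08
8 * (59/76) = 118/19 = 6.21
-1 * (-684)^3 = 320013504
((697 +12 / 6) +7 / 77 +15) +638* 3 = 28909 / 11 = 2628.09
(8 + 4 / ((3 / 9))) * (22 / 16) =55 / 2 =27.50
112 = 112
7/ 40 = 0.18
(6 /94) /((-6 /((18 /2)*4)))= -18 /47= -0.38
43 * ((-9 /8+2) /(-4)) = -301 /32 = -9.41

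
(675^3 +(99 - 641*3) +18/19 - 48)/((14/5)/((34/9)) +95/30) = 2980111088250/37867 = 78699423.99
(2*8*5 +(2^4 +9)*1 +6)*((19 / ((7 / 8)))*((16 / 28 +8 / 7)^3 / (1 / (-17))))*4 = -1982527488 / 2401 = -825709.07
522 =522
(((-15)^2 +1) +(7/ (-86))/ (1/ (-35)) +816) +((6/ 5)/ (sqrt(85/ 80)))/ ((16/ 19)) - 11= 57 * sqrt(17)/ 170 +88911/ 86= 1035.23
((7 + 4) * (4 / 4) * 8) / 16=11 / 2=5.50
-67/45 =-1.49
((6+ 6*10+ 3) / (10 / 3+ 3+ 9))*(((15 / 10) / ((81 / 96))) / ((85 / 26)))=208 / 85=2.45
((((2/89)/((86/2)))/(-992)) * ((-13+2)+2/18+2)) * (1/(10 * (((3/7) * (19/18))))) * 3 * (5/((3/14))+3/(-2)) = 917/13524618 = 0.00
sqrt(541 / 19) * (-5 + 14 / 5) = -11 * sqrt(10279) / 95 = -11.74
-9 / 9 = -1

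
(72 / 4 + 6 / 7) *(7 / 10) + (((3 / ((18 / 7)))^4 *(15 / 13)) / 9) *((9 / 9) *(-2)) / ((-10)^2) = 13.20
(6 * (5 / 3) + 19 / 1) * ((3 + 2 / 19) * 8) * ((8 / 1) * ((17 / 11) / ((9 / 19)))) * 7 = 13030976 / 99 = 131626.02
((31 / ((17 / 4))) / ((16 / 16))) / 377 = 124 / 6409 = 0.02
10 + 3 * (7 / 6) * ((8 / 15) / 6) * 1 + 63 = 3299 / 45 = 73.31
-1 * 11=-11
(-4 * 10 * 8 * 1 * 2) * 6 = -3840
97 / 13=7.46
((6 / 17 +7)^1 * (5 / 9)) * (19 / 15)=2375 / 459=5.17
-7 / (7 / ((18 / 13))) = -1.38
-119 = -119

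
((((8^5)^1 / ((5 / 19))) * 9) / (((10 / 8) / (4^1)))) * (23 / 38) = 54263808 / 25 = 2170552.32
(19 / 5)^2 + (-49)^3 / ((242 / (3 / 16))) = -7425883 / 96800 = -76.71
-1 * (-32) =32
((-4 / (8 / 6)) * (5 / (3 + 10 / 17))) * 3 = -765 / 61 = -12.54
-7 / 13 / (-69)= 7 / 897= 0.01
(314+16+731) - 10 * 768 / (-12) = 1701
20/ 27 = 0.74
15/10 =3/2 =1.50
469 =469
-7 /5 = -1.40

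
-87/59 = -1.47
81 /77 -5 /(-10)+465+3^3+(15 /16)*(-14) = 295943 /616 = 480.43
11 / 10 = 1.10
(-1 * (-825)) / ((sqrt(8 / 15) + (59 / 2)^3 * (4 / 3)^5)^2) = 105207942304857684711375 / 1492498969486322576063501765192 - 32416605878283000 * sqrt(30) / 186562371185790322007937720649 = 0.00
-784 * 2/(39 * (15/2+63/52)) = -6272/1359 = -4.62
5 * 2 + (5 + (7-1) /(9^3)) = 3647 /243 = 15.01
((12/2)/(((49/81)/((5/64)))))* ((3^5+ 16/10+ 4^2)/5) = 316629/7840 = 40.39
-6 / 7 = -0.86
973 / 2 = 486.50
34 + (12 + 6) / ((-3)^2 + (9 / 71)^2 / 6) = 363054 / 10085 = 36.00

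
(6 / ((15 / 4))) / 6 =4 / 15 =0.27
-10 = -10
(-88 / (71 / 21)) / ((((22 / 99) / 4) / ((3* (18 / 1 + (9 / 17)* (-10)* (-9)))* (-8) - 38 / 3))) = 898105824 / 1207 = 744081.05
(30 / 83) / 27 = 10 / 747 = 0.01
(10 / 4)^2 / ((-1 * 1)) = -25 / 4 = -6.25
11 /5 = 2.20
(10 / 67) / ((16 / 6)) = 15 / 268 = 0.06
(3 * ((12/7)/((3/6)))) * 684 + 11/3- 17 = 7022.10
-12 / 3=-4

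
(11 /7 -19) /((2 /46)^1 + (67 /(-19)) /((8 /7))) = 5.73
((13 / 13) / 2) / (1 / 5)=2.50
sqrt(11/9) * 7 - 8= -8 + 7 * sqrt(11)/3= -0.26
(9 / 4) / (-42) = -3 / 56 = -0.05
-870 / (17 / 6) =-5220 / 17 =-307.06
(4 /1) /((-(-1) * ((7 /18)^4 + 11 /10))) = 2099520 /589373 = 3.56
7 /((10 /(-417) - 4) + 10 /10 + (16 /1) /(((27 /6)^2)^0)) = 417 /773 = 0.54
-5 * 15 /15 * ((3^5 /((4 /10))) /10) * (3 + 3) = -3645 /2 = -1822.50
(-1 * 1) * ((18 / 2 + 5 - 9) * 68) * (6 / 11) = -2040 / 11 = -185.45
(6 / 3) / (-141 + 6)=-2 / 135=-0.01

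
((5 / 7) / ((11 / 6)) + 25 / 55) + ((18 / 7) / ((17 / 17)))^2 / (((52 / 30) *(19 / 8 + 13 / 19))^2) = 94481759 / 87538451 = 1.08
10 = 10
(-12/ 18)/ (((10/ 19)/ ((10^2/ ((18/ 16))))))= -3040/ 27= -112.59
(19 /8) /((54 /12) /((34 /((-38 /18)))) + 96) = 0.02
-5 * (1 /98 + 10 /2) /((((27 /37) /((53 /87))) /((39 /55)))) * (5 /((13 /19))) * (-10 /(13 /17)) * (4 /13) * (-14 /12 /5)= -3110008730 /30567537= -101.74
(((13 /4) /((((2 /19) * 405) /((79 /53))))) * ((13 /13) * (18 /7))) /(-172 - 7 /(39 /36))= -253669 /154929600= -0.00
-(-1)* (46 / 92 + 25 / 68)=59 / 68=0.87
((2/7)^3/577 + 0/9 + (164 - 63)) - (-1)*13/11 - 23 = 79.18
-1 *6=-6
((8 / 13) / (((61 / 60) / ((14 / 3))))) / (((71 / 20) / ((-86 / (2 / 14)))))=-26969600 / 56303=-479.01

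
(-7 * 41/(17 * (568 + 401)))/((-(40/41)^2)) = 482447/26356800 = 0.02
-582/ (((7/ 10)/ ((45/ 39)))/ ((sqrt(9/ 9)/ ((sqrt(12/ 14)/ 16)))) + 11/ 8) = -768240000/ 1813817 + 3026400*sqrt(42)/ 1813817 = -412.74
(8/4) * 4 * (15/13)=120/13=9.23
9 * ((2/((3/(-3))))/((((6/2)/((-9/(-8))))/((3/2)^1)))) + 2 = -65/8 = -8.12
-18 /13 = -1.38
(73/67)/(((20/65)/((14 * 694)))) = 2305121/67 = 34404.79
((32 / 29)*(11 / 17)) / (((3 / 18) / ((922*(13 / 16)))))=1582152 / 493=3209.23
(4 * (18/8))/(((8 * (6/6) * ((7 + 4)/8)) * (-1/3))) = -27/11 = -2.45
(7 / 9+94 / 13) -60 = -6083 / 117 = -51.99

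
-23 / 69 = -1 / 3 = -0.33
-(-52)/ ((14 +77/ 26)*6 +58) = 676/ 2077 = 0.33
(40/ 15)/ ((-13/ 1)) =-8/ 39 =-0.21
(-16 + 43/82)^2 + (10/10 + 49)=1946561/6724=289.49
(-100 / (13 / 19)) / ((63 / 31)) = -58900 / 819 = -71.92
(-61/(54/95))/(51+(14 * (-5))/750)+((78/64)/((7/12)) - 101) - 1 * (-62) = -39.02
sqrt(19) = 4.36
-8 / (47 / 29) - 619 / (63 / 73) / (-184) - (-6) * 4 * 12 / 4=38661773 / 544824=70.96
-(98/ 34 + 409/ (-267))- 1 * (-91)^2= -37593589/ 4539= -8282.35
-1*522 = -522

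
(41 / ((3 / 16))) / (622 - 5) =656 / 1851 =0.35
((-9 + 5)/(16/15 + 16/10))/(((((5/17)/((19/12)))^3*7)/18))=-33698267/56000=-601.75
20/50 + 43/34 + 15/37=13021/6290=2.07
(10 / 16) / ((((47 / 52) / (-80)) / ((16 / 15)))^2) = 110755840 / 19881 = 5570.94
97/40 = 2.42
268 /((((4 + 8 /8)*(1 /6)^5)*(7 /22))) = 45847296 /35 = 1309922.74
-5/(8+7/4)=-20/39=-0.51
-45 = -45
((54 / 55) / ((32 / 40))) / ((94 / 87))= 2349 / 2068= 1.14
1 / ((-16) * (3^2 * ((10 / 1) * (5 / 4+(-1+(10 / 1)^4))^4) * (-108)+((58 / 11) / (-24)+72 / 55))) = 330 / 513267323524592076194723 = 0.00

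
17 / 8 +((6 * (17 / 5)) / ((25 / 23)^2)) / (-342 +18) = 1398403 / 675000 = 2.07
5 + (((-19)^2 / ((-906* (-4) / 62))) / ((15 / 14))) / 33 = 2320687 / 448470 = 5.17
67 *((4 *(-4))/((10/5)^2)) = -268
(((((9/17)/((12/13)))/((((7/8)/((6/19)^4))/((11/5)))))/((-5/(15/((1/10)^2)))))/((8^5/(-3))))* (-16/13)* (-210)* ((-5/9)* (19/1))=-1002375/932824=-1.07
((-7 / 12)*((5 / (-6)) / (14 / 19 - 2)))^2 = 442225 / 2985984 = 0.15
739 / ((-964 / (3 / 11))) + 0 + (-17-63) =-850537 / 10604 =-80.21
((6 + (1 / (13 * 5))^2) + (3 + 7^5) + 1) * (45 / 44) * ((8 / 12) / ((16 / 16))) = 106577739 / 9295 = 11466.14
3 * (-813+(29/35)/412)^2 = 412316503235283/207936400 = 1982897.19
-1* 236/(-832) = 59/208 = 0.28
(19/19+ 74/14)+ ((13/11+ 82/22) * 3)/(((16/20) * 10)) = 2503/308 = 8.13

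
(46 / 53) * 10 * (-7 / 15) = -644 / 159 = -4.05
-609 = -609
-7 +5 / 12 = -79 / 12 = -6.58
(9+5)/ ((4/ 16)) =56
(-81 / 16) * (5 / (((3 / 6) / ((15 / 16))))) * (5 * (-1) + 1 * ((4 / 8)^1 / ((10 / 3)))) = 117855 / 512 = 230.19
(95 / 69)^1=95 / 69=1.38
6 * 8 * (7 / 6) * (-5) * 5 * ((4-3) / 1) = -1400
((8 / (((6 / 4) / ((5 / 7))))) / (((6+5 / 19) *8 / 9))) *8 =4560 / 833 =5.47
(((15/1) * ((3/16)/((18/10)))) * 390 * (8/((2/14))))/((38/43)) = 1467375/38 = 38615.13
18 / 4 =9 / 2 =4.50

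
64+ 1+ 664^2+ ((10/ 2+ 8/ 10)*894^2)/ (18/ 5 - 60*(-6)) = 453710.09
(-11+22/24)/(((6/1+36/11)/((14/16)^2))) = -65219/78336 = -0.83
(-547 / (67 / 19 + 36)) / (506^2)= -10393 / 192283036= -0.00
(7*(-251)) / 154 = -251 / 22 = -11.41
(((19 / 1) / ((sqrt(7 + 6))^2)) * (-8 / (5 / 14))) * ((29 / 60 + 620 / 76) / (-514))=137914 / 250575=0.55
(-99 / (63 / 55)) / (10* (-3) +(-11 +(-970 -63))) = 605 / 7518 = 0.08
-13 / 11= -1.18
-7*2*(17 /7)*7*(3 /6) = -119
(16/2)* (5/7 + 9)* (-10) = -5440/7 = -777.14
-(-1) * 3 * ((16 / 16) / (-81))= -1 / 27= -0.04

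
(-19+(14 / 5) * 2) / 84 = -67 / 420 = -0.16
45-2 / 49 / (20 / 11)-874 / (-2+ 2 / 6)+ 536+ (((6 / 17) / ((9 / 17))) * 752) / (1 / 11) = 1946293 / 294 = 6620.04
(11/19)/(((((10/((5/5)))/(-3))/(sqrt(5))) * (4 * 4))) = -0.02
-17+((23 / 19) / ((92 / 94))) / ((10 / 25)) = -1057 / 76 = -13.91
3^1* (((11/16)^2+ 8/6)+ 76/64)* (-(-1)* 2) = 2299/128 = 17.96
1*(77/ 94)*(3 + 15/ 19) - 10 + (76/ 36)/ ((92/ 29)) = -4606781/ 739404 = -6.23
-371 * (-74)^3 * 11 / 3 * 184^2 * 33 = 615871468731904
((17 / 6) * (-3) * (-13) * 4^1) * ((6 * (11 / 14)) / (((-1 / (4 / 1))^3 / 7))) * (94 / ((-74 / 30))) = 1316240640 / 37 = 35574071.35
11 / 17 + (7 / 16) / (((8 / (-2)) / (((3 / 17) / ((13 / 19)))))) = 0.62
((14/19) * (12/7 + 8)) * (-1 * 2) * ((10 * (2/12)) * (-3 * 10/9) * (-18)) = -27200/19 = -1431.58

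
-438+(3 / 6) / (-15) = -13141 / 30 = -438.03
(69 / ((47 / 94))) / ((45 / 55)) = 168.67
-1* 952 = -952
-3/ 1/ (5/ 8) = -24/ 5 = -4.80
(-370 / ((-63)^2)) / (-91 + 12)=370 / 313551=0.00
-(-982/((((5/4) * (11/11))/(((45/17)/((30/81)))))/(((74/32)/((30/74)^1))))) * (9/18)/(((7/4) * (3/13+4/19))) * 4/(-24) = -4482761751/1297100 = -3455.99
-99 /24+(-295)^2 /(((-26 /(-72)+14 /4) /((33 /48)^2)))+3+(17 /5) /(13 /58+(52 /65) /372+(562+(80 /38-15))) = 26674444896273591 /2504170330432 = 10652.01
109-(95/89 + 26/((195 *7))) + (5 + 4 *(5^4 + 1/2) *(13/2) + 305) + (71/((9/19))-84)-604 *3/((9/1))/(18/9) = 466674416/28035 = 16646.14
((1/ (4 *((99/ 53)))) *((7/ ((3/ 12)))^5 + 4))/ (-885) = -228037429/ 87615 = -2602.72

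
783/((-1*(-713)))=783/713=1.10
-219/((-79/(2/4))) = 1.39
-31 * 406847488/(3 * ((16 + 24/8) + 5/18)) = -75673632768/347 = -218079633.34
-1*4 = -4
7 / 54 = 0.13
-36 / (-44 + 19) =1.44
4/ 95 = 0.04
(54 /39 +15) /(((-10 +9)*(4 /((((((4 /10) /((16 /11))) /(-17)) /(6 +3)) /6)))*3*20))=781 /38188800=0.00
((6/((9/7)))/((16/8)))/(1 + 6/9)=7/5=1.40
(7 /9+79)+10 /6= 733 /9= 81.44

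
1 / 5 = 0.20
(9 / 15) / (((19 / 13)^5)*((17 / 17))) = 1113879 / 12380495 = 0.09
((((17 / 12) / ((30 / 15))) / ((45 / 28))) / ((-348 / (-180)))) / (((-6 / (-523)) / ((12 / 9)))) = 26.50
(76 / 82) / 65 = 38 / 2665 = 0.01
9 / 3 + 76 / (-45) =59 / 45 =1.31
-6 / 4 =-3 / 2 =-1.50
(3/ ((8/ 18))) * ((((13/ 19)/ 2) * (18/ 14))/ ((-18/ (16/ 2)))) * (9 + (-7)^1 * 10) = 21411/ 266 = 80.49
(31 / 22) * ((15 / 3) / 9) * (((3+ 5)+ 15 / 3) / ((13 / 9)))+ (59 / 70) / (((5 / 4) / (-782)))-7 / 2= -1008211 / 1925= -523.75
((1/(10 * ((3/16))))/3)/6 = 4/135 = 0.03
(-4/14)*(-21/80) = 0.08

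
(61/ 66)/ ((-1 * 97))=-0.01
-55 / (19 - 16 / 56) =-385 / 131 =-2.94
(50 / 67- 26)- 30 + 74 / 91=-331924 / 6097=-54.44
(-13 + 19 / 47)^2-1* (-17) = 388017 / 2209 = 175.65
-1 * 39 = -39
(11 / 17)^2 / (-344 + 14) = -11 / 8670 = -0.00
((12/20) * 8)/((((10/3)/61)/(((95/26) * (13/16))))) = 260.78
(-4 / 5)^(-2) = 25 / 16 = 1.56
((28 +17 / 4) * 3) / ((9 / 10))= 215 / 2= 107.50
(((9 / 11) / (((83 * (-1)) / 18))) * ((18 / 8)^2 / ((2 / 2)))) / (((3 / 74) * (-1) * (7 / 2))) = 80919 / 12782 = 6.33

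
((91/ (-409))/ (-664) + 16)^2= 18881692924249/ 73753523776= 256.01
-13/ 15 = -0.87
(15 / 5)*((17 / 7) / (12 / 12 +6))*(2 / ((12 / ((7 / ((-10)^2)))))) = 0.01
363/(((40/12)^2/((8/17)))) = 6534/425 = 15.37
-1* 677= -677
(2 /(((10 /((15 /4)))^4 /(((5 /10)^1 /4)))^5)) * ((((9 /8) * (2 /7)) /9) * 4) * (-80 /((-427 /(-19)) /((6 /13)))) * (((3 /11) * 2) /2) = -2981200662855 /252308367334190480594305024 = -0.00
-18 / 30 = -3 / 5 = -0.60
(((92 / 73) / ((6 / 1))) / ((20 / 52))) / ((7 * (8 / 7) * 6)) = 299 / 26280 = 0.01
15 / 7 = 2.14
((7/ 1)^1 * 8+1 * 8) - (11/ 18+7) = 1015/ 18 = 56.39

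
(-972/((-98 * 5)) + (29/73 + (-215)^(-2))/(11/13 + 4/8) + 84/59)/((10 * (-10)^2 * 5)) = 90299635137/121943283437500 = 0.00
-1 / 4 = -0.25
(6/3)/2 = 1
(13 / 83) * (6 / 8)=39 / 332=0.12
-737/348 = -2.12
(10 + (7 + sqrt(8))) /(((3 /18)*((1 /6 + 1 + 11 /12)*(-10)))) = -612 /125 - 72*sqrt(2) /125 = -5.71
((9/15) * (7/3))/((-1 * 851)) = -7/4255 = -0.00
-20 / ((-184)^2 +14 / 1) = -2 / 3387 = -0.00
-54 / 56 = -27 / 28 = -0.96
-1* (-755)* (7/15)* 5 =1761.67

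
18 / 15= 6 / 5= 1.20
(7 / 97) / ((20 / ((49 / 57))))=343 / 110580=0.00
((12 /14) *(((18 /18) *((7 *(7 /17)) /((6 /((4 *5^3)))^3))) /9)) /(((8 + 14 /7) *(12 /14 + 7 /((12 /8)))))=2875.91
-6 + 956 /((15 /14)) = 13294 /15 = 886.27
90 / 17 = 5.29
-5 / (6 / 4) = -10 / 3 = -3.33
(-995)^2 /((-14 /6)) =-2970075 /7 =-424296.43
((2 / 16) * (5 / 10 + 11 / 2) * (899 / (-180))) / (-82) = 0.05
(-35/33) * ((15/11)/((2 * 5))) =-35/242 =-0.14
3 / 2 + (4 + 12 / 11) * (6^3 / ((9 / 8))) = 21537 / 22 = 978.95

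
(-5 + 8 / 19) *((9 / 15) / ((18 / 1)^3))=-29 / 61560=-0.00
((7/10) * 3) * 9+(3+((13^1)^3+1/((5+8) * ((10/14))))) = 288471/130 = 2219.01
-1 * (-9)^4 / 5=-6561 / 5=-1312.20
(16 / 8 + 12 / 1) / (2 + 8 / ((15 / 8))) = 105 / 47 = 2.23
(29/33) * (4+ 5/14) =1769/462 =3.83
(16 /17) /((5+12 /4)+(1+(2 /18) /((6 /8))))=432 /4199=0.10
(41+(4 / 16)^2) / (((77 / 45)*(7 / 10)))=147825 / 4312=34.28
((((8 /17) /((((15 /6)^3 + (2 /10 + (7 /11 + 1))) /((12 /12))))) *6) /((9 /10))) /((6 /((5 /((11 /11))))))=176000 /1175499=0.15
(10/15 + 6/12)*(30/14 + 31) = 116/3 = 38.67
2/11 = 0.18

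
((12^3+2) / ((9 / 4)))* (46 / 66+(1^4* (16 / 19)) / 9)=607.84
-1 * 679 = -679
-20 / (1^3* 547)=-20 / 547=-0.04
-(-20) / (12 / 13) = 65 / 3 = 21.67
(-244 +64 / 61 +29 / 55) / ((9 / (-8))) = 215.49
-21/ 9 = -7/ 3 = -2.33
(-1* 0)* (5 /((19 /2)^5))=0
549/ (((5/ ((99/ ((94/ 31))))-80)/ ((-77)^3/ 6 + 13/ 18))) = 128199412737/ 245050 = 523156.14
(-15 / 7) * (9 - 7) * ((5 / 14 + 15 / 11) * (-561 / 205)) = 40545 / 2009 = 20.18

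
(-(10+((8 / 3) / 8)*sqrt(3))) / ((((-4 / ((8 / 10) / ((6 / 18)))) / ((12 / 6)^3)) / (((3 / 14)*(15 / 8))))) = 9*sqrt(3) / 14+135 / 7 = 20.40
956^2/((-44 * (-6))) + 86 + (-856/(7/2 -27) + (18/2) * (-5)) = 5489461/1551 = 3539.30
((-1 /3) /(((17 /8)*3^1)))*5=-40 /153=-0.26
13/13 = 1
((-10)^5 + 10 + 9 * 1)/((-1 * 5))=99981/5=19996.20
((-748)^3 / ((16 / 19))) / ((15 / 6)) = -993958856 / 5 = -198791771.20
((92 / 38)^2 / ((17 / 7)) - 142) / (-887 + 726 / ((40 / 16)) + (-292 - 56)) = 4283210 / 28985051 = 0.15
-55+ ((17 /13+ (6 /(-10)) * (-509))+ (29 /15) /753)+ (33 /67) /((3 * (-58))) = 143624462951 /570600810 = 251.71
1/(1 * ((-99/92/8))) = -736/99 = -7.43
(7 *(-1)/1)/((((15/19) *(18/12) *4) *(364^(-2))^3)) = -154678498347935744/45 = -3437299963287460.98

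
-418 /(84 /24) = -836 /7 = -119.43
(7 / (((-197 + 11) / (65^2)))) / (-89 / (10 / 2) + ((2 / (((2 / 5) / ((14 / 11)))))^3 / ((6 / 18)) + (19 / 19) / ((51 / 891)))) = -477995375 / 2323079736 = -0.21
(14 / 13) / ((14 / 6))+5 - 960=-12409 / 13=-954.54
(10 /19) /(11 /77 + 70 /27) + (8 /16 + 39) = 779797 /19646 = 39.69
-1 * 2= -2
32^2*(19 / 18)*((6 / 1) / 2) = 9728 / 3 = 3242.67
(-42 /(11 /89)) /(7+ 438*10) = -3738 /48257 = -0.08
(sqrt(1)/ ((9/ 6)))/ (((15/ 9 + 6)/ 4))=8/ 23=0.35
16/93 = 0.17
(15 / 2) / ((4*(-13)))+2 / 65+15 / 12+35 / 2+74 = 48171 / 520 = 92.64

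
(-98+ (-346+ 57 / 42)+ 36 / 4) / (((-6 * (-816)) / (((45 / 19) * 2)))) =-30355 / 72352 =-0.42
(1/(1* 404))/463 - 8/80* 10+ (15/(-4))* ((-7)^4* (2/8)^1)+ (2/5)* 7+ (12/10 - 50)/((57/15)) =-160780967087/71079760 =-2261.98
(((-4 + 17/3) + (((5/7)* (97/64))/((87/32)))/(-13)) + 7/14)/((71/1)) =5637/187369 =0.03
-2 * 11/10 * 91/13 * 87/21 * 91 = -5805.80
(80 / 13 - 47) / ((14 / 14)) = -531 / 13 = -40.85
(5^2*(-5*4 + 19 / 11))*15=-75375 / 11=-6852.27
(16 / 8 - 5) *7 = -21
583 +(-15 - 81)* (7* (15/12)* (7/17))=4031/17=237.12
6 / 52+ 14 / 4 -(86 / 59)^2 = 67459 / 45253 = 1.49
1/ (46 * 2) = 1/ 92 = 0.01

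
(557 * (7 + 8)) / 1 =8355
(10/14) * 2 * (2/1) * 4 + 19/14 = 179/14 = 12.79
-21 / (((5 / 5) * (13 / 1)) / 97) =-156.69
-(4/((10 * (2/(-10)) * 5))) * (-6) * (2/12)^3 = -1/90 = -0.01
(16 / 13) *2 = 32 / 13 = 2.46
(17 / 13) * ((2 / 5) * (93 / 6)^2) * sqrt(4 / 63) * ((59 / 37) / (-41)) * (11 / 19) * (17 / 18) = -180246121 * sqrt(7) / 708181110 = -0.67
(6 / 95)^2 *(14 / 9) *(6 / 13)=336 / 117325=0.00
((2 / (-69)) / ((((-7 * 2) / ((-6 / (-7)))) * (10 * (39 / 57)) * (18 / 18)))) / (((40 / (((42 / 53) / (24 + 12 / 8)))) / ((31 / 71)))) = 589 / 6694565150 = 0.00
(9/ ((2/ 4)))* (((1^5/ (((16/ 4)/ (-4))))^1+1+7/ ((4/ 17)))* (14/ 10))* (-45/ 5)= -67473/ 10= -6747.30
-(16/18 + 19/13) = -2.35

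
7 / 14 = 1 / 2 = 0.50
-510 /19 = -26.84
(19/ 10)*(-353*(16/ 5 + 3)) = -207917/ 50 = -4158.34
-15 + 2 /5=-73 /5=-14.60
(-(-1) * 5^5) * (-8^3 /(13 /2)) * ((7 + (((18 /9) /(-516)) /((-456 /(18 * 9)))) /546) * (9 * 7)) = -108553885.26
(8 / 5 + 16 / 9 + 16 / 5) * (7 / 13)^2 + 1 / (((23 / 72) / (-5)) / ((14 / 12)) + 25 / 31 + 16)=3262441028 / 1658703735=1.97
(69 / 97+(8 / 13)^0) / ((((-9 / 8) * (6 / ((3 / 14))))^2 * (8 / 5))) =415 / 384993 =0.00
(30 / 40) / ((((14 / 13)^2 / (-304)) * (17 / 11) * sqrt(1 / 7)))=-105963 * sqrt(7) / 833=-336.56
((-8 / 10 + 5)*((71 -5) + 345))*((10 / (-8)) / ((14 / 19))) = -23427 / 8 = -2928.38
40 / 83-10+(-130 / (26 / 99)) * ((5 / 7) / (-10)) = 30025 / 1162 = 25.84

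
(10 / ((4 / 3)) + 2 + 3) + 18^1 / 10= 143 / 10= 14.30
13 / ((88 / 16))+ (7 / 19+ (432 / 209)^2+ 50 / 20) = 830331 / 87362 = 9.50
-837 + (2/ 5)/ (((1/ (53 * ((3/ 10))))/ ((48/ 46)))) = -477459/ 575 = -830.36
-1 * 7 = -7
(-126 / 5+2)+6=-86 / 5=-17.20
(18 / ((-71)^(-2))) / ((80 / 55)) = 499059 / 8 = 62382.38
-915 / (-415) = 183 / 83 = 2.20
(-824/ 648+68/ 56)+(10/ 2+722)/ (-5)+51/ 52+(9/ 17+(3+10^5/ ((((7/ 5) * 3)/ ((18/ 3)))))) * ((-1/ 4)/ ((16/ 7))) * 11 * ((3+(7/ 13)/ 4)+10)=-90530288437651/ 40098240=-2257712.27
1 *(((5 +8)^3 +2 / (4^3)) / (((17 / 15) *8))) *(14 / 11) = 7382025 / 23936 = 308.41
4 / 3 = 1.33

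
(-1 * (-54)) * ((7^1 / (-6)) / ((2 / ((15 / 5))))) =-189 / 2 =-94.50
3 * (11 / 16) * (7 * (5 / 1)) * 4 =1155 / 4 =288.75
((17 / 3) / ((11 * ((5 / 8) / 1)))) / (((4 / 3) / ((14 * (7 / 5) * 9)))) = 29988 / 275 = 109.05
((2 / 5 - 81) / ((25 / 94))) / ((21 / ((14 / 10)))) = -37882 / 1875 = -20.20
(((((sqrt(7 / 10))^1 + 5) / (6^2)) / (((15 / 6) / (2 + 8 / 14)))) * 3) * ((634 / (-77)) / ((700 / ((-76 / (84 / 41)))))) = 246943 * sqrt(70) / 66027500 + 246943 / 1320550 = 0.22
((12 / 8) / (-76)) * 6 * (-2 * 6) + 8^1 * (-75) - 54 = -12399 / 19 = -652.58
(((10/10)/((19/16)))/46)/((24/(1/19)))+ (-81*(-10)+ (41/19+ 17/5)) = 101573663/124545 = 815.56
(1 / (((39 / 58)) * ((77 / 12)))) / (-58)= -4 / 1001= -0.00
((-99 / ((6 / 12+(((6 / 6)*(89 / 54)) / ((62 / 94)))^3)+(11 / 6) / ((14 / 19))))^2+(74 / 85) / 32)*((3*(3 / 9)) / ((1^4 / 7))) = 100705360157750860428113811019 / 506826607288945335352292560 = 198.70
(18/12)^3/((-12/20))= -45/8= -5.62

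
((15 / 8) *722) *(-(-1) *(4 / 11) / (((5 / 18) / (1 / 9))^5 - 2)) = 173280 / 33671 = 5.15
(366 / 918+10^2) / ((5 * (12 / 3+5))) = 15361 / 6885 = 2.23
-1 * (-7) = 7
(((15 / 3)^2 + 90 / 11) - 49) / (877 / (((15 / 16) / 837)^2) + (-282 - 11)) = -4350 / 192238543937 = -0.00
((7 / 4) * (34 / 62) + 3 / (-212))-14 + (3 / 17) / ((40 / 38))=-7198839 / 558620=-12.89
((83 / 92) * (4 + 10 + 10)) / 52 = 0.42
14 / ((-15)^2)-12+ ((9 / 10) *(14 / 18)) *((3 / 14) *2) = -11.64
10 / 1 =10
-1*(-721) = 721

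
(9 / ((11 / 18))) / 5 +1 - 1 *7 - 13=-883 / 55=-16.05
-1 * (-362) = 362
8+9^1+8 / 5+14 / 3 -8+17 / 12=16.68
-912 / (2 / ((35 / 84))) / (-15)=12.67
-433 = -433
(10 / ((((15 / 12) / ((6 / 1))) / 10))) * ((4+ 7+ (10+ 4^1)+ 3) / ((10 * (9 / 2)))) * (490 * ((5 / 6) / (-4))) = -274400 / 9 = -30488.89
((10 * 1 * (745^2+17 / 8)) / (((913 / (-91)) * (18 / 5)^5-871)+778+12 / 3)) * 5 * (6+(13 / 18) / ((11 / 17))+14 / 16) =-199788604590859375 / 5545536350112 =-36026.92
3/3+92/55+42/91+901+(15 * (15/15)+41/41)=657896/715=920.13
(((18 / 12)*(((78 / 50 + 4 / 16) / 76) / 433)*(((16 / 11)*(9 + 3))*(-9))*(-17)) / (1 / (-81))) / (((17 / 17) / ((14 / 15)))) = -188423172 / 11312125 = -16.66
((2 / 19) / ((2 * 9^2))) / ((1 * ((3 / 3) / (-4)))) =-4 / 1539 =-0.00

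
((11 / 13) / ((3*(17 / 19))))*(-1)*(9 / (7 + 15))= -57 / 442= -0.13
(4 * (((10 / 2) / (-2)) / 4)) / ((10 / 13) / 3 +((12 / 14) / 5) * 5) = -1365 / 608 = -2.25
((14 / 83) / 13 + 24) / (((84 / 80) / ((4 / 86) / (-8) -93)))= -2072411350 / 974337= -2127.00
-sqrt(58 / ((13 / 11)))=-sqrt(8294) / 13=-7.01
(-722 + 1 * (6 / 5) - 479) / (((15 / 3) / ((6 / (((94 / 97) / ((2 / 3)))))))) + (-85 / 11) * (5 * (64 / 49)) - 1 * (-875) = -105092059 / 633325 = -165.94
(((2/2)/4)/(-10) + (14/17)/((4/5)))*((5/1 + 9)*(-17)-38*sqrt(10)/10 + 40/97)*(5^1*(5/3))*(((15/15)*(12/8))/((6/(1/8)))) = -13117015/211072-12977*sqrt(10)/13056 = -65.29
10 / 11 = 0.91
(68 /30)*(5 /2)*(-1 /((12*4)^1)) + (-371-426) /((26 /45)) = -2582501 /1872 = -1379.54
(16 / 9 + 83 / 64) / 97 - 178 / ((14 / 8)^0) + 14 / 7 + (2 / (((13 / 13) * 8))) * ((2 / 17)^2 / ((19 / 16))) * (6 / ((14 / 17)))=-22226794105 / 126326592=-175.95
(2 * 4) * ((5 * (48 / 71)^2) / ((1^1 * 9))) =10240 / 5041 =2.03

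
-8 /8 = -1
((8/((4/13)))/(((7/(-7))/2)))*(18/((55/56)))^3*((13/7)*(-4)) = 395630936064/166375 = 2377947.02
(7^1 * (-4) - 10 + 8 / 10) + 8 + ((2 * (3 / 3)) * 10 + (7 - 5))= -36 / 5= -7.20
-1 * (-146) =146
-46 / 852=-23 / 426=-0.05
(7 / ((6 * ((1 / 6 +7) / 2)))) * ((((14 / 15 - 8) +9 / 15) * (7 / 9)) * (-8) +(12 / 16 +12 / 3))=170051 / 11610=14.65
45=45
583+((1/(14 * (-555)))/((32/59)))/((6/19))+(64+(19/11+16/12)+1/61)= 650742342209/1001024640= 650.08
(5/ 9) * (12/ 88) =5/ 66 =0.08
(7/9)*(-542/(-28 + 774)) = -0.57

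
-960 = -960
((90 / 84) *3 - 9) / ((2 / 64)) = -1296 / 7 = -185.14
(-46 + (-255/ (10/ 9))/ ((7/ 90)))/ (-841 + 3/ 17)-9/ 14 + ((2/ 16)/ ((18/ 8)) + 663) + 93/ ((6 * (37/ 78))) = 23278618591/ 33319314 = 698.65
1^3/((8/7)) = 7/8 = 0.88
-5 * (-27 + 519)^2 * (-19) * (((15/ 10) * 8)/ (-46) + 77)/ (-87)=-20283898.65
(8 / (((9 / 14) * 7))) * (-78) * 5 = -2080 / 3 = -693.33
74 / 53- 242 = -12752 / 53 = -240.60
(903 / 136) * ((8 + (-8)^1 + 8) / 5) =903 / 85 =10.62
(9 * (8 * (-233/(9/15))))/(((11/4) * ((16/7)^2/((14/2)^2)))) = -8391495/88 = -95357.90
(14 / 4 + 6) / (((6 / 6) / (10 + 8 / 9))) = 931 / 9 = 103.44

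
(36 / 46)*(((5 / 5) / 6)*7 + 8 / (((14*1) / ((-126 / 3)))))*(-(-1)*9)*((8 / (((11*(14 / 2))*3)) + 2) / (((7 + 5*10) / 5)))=-965850 / 33649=-28.70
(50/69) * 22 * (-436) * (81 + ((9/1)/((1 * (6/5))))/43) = -558014600/989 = -564221.03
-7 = -7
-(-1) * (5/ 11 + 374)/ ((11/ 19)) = 78261/ 121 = 646.79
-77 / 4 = -19.25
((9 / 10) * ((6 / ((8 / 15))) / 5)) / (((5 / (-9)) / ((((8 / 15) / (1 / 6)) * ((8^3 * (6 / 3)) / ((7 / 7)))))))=-1492992 / 125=-11943.94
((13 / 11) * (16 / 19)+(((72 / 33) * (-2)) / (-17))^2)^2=1.13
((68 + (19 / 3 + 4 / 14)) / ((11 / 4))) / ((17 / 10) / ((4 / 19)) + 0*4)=250720 / 74613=3.36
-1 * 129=-129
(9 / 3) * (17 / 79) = 51 / 79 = 0.65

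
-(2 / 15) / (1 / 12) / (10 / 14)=-56 / 25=-2.24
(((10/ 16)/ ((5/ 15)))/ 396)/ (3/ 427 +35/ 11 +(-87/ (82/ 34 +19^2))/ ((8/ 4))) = 1319003/ 854982264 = 0.00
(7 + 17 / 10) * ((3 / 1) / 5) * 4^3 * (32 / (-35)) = -267264 / 875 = -305.44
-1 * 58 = -58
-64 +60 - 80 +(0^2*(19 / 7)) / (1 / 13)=-84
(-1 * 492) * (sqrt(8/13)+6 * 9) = -26568 - 984 * sqrt(26)/13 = -26953.96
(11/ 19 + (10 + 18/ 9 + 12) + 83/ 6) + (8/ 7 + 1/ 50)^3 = 97717703651/ 2443875000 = 39.98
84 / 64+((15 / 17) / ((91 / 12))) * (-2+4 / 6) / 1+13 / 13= 53399 / 24752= 2.16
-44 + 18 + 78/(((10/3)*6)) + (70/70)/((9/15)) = -613/30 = -20.43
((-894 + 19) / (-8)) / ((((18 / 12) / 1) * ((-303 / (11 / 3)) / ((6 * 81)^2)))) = -21049875 / 101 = -208414.60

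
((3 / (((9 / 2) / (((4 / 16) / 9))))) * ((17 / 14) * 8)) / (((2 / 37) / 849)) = 2825.51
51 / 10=5.10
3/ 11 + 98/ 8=551/ 44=12.52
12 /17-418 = -7094 /17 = -417.29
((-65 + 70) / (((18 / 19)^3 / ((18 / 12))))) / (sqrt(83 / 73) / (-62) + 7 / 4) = 212629 * sqrt(6059) / 334092438 + 3368255989 / 668184876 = 5.09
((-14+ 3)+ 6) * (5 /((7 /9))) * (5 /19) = -1125 /133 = -8.46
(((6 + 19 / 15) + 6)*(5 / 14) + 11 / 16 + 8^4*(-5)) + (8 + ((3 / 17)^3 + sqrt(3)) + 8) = -33772350881 / 1650768 + sqrt(3) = -20456.84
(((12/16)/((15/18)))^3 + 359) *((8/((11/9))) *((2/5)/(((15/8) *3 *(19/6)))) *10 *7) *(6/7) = 414407808/130625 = 3172.50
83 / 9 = 9.22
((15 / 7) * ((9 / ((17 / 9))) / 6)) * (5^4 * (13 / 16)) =3290625 / 3808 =864.13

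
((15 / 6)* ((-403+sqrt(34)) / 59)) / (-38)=2015 / 4484-5* sqrt(34) / 4484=0.44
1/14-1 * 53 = -741/14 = -52.93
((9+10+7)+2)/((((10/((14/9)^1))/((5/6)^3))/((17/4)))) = 20825/1944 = 10.71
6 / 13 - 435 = -5649 / 13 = -434.54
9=9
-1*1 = -1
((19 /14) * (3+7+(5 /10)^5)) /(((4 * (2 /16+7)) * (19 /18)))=963 /2128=0.45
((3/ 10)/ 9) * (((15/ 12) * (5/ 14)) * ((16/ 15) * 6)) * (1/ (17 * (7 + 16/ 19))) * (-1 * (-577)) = 21926/ 53193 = 0.41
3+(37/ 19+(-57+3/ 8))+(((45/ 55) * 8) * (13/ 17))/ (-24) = -1474813/ 28424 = -51.89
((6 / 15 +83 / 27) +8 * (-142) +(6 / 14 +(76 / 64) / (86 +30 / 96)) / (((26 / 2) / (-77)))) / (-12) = 2751201983 / 29083860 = 94.60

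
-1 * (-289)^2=-83521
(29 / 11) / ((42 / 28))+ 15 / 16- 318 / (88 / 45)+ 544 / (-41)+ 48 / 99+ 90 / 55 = -3703229 / 21648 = -171.07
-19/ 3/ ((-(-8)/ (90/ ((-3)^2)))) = -95/ 12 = -7.92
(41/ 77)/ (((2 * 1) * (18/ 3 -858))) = -41/ 131208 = -0.00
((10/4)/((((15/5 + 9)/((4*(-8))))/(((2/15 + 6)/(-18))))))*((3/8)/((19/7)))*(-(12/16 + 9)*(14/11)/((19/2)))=-14651/35739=-0.41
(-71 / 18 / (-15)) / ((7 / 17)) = 1207 / 1890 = 0.64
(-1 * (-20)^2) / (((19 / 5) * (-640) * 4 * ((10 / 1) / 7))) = 35 / 1216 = 0.03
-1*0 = 0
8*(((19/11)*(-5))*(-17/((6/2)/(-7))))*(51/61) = -1537480/671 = -2291.33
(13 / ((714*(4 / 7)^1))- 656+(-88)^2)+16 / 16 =2892325 / 408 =7089.03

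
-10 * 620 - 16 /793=-4916616 /793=-6200.02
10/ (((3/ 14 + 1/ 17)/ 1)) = 476/ 13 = 36.62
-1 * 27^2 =-729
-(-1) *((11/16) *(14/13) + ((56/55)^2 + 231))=73231669/314600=232.78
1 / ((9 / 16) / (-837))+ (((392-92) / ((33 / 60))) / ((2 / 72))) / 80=-13668 / 11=-1242.55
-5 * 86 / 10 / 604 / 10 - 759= -4584403 / 6040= -759.01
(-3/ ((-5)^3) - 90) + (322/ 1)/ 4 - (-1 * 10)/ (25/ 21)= -1.08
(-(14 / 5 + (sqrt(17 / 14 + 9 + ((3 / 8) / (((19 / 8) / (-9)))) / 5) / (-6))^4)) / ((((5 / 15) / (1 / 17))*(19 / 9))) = -0.24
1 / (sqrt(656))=sqrt(41) / 164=0.04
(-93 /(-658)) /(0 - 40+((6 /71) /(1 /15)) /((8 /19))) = -13206 /3456145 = -0.00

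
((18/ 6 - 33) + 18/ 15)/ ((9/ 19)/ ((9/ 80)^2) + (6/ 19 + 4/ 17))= -209304/ 276005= -0.76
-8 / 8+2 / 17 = -0.88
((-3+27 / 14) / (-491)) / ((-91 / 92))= -690 / 312767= -0.00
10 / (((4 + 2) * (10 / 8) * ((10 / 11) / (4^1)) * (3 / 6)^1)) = 176 / 15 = 11.73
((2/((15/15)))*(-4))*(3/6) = -4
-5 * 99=-495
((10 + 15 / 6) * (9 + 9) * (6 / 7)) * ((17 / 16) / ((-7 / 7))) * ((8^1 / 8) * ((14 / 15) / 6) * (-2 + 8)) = -765 / 4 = -191.25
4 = 4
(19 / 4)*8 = 38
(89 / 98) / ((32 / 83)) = 7387 / 3136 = 2.36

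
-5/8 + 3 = 19/8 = 2.38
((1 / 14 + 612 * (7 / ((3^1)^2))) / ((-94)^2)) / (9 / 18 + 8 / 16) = 6665 / 123704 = 0.05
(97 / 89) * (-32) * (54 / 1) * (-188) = 31511808 / 89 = 354065.26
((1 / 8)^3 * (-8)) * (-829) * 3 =2487 / 64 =38.86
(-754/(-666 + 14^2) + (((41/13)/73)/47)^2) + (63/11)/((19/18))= 14615225865546/2078951851405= 7.03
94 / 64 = 47 / 32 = 1.47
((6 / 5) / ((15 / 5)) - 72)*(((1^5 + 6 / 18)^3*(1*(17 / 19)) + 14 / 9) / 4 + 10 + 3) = -2556299 / 2565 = -996.61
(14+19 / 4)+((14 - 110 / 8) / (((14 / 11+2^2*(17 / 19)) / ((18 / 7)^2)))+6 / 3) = 698609 / 33124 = 21.09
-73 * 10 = -730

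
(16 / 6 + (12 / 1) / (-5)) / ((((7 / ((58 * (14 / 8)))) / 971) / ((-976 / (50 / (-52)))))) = 1429125568 / 375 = 3811001.51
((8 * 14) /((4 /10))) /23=280 /23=12.17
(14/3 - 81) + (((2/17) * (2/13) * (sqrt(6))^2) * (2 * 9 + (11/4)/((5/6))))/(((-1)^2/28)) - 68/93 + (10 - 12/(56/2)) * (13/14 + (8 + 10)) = 566916299/3356990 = 168.88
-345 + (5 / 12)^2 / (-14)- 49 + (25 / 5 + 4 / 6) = -782905 / 2016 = -388.35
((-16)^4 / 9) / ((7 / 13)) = 851968 / 63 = 13523.30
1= 1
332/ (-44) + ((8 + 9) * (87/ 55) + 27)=2549/ 55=46.35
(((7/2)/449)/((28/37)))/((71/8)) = 37/31879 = 0.00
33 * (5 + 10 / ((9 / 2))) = 715 / 3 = 238.33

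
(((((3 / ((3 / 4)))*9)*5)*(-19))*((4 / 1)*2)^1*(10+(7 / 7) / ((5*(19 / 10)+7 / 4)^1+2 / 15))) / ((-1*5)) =37702080 / 683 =55200.70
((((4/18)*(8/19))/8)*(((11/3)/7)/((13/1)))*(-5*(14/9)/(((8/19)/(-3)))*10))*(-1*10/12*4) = -2750/3159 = -0.87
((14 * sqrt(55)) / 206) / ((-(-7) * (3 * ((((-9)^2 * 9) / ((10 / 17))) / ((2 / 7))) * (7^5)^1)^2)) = 400 * sqrt(55) / 1970648257783015283823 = 0.00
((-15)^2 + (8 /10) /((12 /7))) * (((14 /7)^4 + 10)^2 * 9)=6858696 /5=1371739.20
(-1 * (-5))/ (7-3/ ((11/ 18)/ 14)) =-55/ 679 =-0.08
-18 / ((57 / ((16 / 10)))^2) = -128 / 9025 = -0.01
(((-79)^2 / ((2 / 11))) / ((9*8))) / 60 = 68651 / 8640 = 7.95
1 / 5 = 0.20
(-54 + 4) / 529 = -50 / 529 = -0.09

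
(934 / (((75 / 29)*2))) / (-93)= -1.94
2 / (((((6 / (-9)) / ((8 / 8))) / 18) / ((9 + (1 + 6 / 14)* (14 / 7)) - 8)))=-1458 / 7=-208.29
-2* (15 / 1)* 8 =-240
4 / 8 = 1 / 2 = 0.50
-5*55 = -275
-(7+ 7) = -14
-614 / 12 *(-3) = 307 / 2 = 153.50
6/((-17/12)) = -72/17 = -4.24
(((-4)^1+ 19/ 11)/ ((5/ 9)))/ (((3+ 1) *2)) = -45/ 88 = -0.51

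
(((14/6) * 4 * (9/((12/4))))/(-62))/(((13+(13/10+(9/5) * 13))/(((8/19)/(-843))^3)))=71680/48022699651482231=0.00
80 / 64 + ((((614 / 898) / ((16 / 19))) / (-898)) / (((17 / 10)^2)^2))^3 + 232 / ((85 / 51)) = 26819262892876959071626607761689573 / 190952387987733722563261486502440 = 140.45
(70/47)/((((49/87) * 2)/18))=7830/329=23.80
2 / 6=1 / 3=0.33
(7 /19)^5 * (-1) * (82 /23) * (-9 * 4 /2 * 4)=99228528 /56950277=1.74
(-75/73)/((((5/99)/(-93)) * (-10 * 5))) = -27621/730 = -37.84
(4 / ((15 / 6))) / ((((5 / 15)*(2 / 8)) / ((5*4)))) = 384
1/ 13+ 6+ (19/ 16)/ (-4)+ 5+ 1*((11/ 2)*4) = 27273/ 832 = 32.78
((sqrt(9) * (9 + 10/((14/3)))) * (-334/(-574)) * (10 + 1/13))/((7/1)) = 393786/14063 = 28.00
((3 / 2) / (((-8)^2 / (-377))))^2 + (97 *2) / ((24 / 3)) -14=1447097 / 16384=88.32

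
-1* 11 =-11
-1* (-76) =76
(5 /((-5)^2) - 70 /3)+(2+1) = -302 /15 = -20.13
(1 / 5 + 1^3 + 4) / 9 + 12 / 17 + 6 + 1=8.28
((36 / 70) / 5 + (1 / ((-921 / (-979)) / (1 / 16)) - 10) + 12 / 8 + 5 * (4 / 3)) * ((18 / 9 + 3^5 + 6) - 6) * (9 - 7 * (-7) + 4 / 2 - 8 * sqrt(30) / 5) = -30038589 / 1228 + 10012863 * sqrt(30) / 15350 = -20888.58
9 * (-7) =-63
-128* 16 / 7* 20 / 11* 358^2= -5249597440 / 77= -68176590.13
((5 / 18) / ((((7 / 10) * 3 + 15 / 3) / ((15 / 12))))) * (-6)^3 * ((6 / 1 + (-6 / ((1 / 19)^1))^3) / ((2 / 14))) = 109550345.07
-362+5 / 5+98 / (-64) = -11601 / 32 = -362.53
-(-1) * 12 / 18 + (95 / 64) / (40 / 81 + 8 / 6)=42029 / 28416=1.48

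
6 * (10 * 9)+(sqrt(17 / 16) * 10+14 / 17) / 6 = 5 * sqrt(17) / 12+27547 / 51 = 541.86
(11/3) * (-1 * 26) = -286/3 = -95.33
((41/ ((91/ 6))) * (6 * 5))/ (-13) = -7380/ 1183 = -6.24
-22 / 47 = -0.47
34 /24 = 17 /12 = 1.42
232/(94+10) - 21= -244/13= -18.77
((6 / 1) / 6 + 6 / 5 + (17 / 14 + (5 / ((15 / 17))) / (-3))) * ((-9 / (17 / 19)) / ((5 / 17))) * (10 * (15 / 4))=-54777 / 28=-1956.32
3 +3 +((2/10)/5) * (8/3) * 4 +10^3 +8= 76082/75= 1014.43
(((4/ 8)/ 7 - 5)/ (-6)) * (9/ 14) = 207/ 392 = 0.53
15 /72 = 5 /24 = 0.21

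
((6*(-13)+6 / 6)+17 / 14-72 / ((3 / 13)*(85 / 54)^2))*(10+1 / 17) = -3488881023 / 1719550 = -2028.95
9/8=1.12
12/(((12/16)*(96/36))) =6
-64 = -64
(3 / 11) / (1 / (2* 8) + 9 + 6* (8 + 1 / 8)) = 48 / 10175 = 0.00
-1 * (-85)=85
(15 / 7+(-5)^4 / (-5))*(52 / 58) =-22360 / 203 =-110.15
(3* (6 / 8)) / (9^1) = 1 / 4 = 0.25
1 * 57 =57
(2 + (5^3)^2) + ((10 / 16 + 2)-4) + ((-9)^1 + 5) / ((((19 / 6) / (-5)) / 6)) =2380855 / 152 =15663.52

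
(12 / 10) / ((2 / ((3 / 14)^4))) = 243 / 192080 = 0.00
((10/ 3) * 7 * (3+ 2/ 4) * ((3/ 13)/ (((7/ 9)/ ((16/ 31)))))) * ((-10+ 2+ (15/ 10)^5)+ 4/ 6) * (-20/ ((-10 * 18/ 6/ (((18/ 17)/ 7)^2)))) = 40500/ 815269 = 0.05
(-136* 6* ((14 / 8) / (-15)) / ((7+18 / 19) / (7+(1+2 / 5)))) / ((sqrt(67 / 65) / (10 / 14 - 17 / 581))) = 21597072* sqrt(4355) / 20992775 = 67.89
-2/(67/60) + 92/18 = 2002/603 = 3.32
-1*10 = -10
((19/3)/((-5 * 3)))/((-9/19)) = 361/405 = 0.89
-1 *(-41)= 41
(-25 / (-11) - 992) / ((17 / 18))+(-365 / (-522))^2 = -53372686469 / 50954508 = -1047.46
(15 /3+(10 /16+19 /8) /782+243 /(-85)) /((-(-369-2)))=8387 /1450610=0.01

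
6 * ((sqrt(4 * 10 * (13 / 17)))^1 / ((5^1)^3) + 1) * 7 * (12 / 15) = 336 * sqrt(2210) / 10625 + 168 / 5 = 35.09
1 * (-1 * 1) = -1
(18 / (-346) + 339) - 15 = 56043 / 173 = 323.95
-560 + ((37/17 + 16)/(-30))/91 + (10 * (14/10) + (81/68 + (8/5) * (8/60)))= -252749857/464100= -544.60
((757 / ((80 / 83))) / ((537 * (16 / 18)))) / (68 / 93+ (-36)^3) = -0.00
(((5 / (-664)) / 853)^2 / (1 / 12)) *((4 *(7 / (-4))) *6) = -1575 / 40099987208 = -0.00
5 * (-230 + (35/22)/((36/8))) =-113675/99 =-1148.23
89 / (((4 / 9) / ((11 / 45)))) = 979 / 20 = 48.95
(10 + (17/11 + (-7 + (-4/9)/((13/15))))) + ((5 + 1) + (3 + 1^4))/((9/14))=19.59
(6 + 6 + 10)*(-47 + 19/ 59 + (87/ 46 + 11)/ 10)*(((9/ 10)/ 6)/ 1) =-40651149/ 271400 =-149.78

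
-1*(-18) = 18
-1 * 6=-6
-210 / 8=-105 / 4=-26.25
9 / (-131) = -9 / 131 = -0.07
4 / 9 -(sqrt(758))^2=-6818 / 9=-757.56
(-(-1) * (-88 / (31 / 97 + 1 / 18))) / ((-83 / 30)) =921888 / 10873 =84.79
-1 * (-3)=3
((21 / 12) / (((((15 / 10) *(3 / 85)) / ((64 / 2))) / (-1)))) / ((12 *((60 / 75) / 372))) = -368900 / 9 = -40988.89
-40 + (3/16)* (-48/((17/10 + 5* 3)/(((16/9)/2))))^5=-635598398166680/10521250834167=-60.41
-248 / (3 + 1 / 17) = -1054 / 13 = -81.08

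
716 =716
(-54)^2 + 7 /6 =17503 /6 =2917.17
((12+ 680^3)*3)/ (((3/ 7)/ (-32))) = -70432770688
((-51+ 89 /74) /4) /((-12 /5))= 18425 /3552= 5.19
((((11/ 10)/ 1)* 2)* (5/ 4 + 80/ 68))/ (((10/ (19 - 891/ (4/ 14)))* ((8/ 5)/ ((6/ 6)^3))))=-2250237/ 2176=-1034.12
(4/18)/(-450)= -0.00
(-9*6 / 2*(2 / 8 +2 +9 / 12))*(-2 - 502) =40824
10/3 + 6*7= 136/3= 45.33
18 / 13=1.38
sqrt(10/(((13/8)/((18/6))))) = 4 *sqrt(195)/13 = 4.30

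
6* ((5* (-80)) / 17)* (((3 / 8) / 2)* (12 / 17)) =-5400 / 289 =-18.69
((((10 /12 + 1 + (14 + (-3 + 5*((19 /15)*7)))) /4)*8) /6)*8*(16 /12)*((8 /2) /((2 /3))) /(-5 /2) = -21952 /45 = -487.82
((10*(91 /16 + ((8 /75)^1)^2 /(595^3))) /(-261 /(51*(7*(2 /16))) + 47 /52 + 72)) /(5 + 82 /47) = 65880369534297539 /523875247219406250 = 0.13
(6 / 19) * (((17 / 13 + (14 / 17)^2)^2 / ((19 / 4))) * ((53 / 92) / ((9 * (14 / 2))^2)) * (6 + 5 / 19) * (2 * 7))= 437085276 / 130985163829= 0.00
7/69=0.10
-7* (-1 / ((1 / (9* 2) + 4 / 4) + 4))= 18 / 13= 1.38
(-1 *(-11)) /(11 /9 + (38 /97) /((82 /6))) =393723 /44773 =8.79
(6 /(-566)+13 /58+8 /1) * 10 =674085 /8207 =82.14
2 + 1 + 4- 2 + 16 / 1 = 21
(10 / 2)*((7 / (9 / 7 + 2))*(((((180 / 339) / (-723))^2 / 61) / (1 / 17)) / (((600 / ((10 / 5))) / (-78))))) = -433160 / 1040515713467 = -0.00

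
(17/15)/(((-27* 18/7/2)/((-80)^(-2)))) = -119/23328000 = -0.00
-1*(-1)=1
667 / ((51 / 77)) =51359 / 51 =1007.04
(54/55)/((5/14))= 756/275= 2.75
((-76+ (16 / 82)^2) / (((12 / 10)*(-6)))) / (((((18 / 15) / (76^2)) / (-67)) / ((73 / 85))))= -250510563880 / 85731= -2922053.44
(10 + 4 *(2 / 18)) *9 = 94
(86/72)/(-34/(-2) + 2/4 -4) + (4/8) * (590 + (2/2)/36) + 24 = 620335/1944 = 319.10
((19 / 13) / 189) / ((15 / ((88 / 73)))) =1672 / 2690415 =0.00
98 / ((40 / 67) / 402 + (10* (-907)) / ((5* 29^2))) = -79280229 / 1743737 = -45.47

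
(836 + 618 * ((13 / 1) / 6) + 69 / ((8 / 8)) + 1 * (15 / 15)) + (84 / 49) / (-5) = 78563 / 35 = 2244.66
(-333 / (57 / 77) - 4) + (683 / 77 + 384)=-89202 / 1463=-60.97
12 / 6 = 2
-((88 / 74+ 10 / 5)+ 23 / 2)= -1087 / 74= -14.69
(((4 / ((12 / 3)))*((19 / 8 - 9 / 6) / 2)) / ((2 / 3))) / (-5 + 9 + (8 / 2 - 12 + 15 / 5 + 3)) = 21 / 64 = 0.33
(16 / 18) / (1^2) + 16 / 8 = 26 / 9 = 2.89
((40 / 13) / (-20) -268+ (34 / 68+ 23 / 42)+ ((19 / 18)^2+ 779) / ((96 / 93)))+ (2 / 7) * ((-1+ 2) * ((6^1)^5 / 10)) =3353160269 / 4717440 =710.80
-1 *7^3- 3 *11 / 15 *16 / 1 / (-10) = -8487 / 25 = -339.48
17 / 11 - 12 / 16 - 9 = -361 / 44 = -8.20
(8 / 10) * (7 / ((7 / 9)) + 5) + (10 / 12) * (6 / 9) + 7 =844 / 45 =18.76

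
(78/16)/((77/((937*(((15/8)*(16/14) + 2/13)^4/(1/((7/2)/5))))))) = 1155.42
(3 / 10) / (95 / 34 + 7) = 17 / 555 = 0.03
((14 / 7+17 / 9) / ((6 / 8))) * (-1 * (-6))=280 / 9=31.11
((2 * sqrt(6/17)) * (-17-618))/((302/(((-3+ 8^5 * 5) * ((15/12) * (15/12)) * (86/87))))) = -111839232125 * sqrt(102)/1786632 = -632206.79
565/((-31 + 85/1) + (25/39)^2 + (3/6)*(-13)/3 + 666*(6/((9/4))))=0.31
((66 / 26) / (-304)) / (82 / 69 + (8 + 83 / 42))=-5313 / 7103720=-0.00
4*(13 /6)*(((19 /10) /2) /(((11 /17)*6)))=4199 /1980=2.12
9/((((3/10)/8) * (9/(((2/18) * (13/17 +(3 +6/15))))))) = 1888/153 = 12.34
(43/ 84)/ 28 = 43/ 2352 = 0.02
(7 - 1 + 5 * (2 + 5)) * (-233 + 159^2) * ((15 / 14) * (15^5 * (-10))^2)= 444151123769531250000 / 7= 63450160538504464285.71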